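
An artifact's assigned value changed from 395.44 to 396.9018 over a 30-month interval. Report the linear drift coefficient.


rate = (v2 - v1) / months
= (396.9018 - 395.44) / 30
= 1.4618 / 30
= 0.0487

0.0487


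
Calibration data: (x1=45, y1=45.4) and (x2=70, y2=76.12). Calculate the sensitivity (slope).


slope = (y2 - y1) / (x2 - x1)
= (76.12 - 45.4) / (70 - 45)
= 30.7200 / 25
= 1.2288

1.2288


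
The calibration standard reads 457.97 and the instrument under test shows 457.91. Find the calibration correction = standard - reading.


Correction = standard - reading
= 457.97 - 457.91
= 0.0600

0.0600


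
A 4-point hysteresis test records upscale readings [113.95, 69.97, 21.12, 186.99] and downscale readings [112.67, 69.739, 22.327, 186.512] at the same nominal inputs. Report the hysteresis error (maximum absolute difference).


|113.95 - 112.67| = 1.2800
|69.97 - 69.739| = 0.2310
|21.12 - 22.327| = 1.2070
|186.99 - 186.512| = 0.4780
hysteresis = max(diffs) = 1.2800

1.2800


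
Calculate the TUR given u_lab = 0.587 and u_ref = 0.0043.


TUR = u_lab / u_ref
= 0.587 / 0.0043
= 136.5116

136.5116


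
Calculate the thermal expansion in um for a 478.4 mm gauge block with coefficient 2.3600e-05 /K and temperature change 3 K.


dL = L * alpha * dT
= 478.4 * 2.3600e-05 * 3
= 0.0338707 mm
dL_um = 0.0338707 * 1000 = 33.8707 um

33.8707


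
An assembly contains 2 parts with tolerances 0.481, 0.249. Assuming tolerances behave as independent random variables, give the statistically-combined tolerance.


RSS = sqrt(0.481^2 + 0.249^2)
= sqrt(0.293362)
= 0.5416

0.5416


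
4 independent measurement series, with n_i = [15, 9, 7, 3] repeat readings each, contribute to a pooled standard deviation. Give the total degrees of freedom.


nu = sum_i (n_i - 1)
nu = ((15 - 1) + (9 - 1) + (7 - 1) + (3 - 1))
nu = 14 + 8 + 6 + 2
nu = 30

30


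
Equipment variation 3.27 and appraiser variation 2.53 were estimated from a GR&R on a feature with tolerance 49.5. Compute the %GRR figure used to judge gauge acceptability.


GRR = sqrt(EV^2 + AV^2) = sqrt(3.27^2 + 2.53^2) = 4.1344649
%GRR = GRR / tol * 100 = 4.1344649 / 49.5 * 100
%GRR = 8.3525

8.3525


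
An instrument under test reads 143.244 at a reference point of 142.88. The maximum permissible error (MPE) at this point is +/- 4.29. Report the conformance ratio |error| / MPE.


e = indication - reference = 143.244 - 142.88 = 0.3640
|e| = 0.3640
ratio = |e| / MPE = 0.3640 / 4.29
ratio = 0.0848

0.0848


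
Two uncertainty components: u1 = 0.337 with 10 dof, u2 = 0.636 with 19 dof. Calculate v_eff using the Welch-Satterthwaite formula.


uc = sqrt(u1^2 + u2^2) = sqrt(0.337^2 + 0.636^2) = 0.71976732
v_eff = uc^4 / (u1^4/v1 + u2^4/v2)
= 0.71976732^4 / (0.337^4/10 + 0.636^4/19)
= 0.26839134 / 0.0099012136
v_eff = 27.1069

27.1069


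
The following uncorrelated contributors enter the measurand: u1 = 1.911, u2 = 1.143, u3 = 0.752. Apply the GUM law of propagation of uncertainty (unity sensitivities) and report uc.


uc = sqrt(1.911^2 + 1.143^2 + 0.752^2)
uc = sqrt(5.523874)
uc = 2.3503

2.3503


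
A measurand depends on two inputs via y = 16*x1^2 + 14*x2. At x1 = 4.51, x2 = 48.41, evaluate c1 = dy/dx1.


y = 16*x1^2 + 14*x2
dy/dx1 = 2*16*x1
Evaluate at x1 = 4.51: c1 = 32 * 4.51
c1 = 144.3200

144.3200


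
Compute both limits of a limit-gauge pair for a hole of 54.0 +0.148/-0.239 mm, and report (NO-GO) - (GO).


GO = nominal - lower_tol (smallest hole = maximum material condition)
GO = 54.0 - 0.239 = 53.761
NO-GO = nominal + upper_tol (largest hole = least material condition)
NO-GO = 54.0 + 0.148 = 54.148
spread = NO-GO - GO = 54.148 - 53.761 = 0.3870

0.3870


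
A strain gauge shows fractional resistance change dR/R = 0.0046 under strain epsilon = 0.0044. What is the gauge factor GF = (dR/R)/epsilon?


GF = (dR/R) / epsilon
= 0.0046 / 0.0044
= 1.0455

1.0455


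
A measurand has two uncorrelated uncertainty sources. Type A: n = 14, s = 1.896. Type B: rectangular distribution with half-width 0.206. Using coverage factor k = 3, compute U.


u_A = s / sqrt(n) = 1.896 / sqrt(14) = 0.50672731
u_B = half_width / sqrt(3) = 0.206 / sqrt(3) = 0.11893416
uc = sqrt(u_A^2 + u_B^2) = sqrt(0.50672731^2 + 0.11893416^2) = 0.52049774
U = k * uc = 3 * 0.52049774
U = 1.5615

1.5615


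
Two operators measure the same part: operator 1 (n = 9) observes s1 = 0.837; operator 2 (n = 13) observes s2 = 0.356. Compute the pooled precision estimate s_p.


s_p = sqrt(((n1-1)*s1^2 + (n2-1)*s2^2) / (n1+n2-2))
numerator = (9-1)*0.837^2 + (13-1)*0.356^2 = 5.604552 + 1.520832 = 7.125384
denominator = 9 + 13 - 2 = 20
s_p^2 = 7.125384 / 20 = 0.3562692
s_p = sqrt(0.3562692) = 0.5969

0.5969


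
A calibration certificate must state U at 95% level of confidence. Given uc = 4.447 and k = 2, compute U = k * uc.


U = k * uc
U = 2 * 4.447
U = 8.8940

8.8940


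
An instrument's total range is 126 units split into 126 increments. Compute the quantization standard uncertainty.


resolution = range / divisions
resolution = 126 / 126 = 1
u_res = resolution / (2*sqrt(3))
u_res = 1 / 3.4641016
u_res = 0.2887

0.2887


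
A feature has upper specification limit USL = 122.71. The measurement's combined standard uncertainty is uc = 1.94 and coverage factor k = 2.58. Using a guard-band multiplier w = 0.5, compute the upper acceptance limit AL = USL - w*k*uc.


U = k * uc = 2.58 * 1.94 = 5.0052
guard band g = w * U = 0.5 * 5.0052 = 2.5026
AL = USL - g = 122.71 - 2.5026
AL = 120.2074

120.2074


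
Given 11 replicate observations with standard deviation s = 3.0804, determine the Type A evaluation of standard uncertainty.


u_A = s / sqrt(n)
u_A = 3.0804 / sqrt(11)
u_A = 3.0804 / 3.3166248
u_A = 0.9288

0.9288


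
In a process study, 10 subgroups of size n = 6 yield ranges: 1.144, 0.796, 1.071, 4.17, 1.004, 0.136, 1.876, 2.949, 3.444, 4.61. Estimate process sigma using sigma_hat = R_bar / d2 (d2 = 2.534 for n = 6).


R_bar = (1.144 + 0.796 + 1.071 + 4.17 + 1.004 + 0.136 + 1.876 + 2.949 + 3.444 + 4.61) / 10
R_bar = 21.2 / 10 = 2.12
sigma_hat = R_bar / d2 = 2.12 / 2.534 = 0.8366

0.8366


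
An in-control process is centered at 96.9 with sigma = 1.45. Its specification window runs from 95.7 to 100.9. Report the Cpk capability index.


Cpu = (USL - mean) / (3*sigma) = (100.9 - 96.9) / (3*1.45) = 0.9195
Cpl = (mean - LSL) / (3*sigma) = (96.9 - 95.7) / (3*1.45) = 0.2759
Cpk = min(Cpu, Cpl) = 0.2759

0.2759


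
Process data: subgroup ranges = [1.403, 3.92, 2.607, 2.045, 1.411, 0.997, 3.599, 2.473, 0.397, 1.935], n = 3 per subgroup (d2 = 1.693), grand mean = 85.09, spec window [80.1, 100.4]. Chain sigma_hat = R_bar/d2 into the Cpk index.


R_bar = (1.403 + 3.92 + 2.607 + 2.045 + 1.411 + 0.997 + 3.599 + 2.473 + 0.397 + 1.935) / 10 = 2.0787
sigma = R_bar / d2 = 2.0787 / 1.693 = 1.2278204
Cp = (USL - LSL)/(6*sigma) = (100.4 - 80.1)/(6*1.2278204) = 2.7556
Cpu = (100.4 - 85.09)/(3*1.2278204) = 4.1564
Cpl = (85.09 - 80.1)/(3*1.2278204) = 1.3547
Cpk = min(Cpu, Cpl) = 1.3547

1.3547


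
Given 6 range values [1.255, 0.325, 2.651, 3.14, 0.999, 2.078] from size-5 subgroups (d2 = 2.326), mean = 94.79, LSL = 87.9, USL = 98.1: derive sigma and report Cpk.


R_bar = (1.255 + 0.325 + 2.651 + 3.14 + 0.999 + 2.078) / 6 = 1.7413333
sigma = R_bar / d2 = 1.7413333 / 2.326 = 0.74863856
Cp = (USL - LSL)/(6*sigma) = (98.1 - 87.9)/(6*0.74863856) = 2.2708
Cpu = (98.1 - 94.79)/(3*0.74863856) = 1.4738
Cpl = (94.79 - 87.9)/(3*0.74863856) = 3.0678
Cpk = min(Cpu, Cpl) = 1.4738

1.4738


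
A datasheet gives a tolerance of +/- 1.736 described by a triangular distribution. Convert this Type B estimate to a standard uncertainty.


u_B = half_width / sqrt(6)
u_B = 1.736 / 2.4494897
u_B = 0.7087

0.7087


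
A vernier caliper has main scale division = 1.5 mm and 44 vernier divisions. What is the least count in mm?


LC = MSD / n_div
= 1.5 / 44
= 0.0341

0.0341


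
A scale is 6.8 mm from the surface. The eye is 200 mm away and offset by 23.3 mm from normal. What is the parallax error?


error = h * offset / d
= 6.8 * 23.3 / 200
= 0.7922

0.7922


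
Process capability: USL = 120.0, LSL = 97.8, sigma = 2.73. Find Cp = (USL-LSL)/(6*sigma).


Cp = (USL - LSL) / (6 * sigma)
= (120.0 - 97.8) / (6 * 2.73)
= 22.2000 / 16.3800
= 1.3553

1.3553


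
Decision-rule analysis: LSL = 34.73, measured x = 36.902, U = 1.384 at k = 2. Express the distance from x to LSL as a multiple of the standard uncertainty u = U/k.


u = U / k = 1.384 / 2 = 0.692
margin = |LSL - x| = |34.73 - 36.902| = 2.172
z = margin / u = 2.172 / 0.692
z = 3.1387

3.1387


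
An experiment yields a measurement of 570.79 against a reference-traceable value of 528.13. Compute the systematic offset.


Systematic error = measured - true
= 570.79 - 528.13
= 42.6600

42.6600


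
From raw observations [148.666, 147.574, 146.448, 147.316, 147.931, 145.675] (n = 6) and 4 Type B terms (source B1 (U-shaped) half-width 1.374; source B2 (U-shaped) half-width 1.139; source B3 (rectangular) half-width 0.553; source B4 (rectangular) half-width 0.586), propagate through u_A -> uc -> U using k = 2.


mean = (148.666 + 147.574 + 146.448 + 147.316 + 147.931 + 145.675) / 6 = 147.2683333
s = sqrt(sum((x - mean)^2)/(n-1)) = 1.0677042
u_A = s / sqrt(n) = 1.0677042 / sqrt(6) = 0.43588841
u_B1 = 1.374 / sqrt(2) = 0.97156472
u_B2 = 1.139 / sqrt(2) = 0.80539462
u_B3 = 0.553 / sqrt(3) = 0.3192747
u_B4 = 0.586 / sqrt(3) = 0.33832726
uc = sqrt(0.43588841^2 + 0.97156472^2 + 0.80539462^2 + 0.3192747^2 + 0.33832726^2) = 1.4138596
U = k * uc = 2 * 1.4138596
U = 2.8277

2.8277


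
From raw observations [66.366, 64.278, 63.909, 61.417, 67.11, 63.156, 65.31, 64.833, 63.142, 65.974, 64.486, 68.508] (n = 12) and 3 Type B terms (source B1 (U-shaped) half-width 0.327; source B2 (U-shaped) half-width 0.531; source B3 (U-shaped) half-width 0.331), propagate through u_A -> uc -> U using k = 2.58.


mean = (66.366 + 64.278 + 63.909 + 61.417 + 67.11 + 63.156 + 65.31 + 64.833 + 63.142 + 65.974 + 64.486 + 68.508) / 12 = 64.87408333
s = sqrt(sum((x - mean)^2)/(n-1)) = 1.9346758
u_A = s / sqrt(n) = 1.9346758 / sqrt(12) = 0.5584928
u_B1 = 0.327 / sqrt(2) = 0.23122392
u_B2 = 0.531 / sqrt(2) = 0.3754737
u_B3 = 0.331 / sqrt(2) = 0.23405234
uc = sqrt(0.5584928^2 + 0.23122392^2 + 0.3754737^2 + 0.23405234^2) = 0.74909259
U = k * uc = 2.58 * 0.74909259
U = 1.9327

1.9327


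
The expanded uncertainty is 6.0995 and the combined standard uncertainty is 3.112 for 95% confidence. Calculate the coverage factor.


k = U / uc
k = 6.0995 / 3.112
k = 1.96

1.96


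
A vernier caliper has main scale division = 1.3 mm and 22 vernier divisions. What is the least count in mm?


LC = MSD / n_div
= 1.3 / 22
= 0.0591

0.0591


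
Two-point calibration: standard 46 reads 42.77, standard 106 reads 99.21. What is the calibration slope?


slope = (y2 - y1) / (x2 - x1)
= (99.21 - 42.77) / (106 - 46)
= 56.4400 / 60
= 0.9407

0.9407


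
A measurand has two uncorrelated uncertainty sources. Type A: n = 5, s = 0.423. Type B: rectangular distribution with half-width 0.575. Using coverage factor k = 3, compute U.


u_A = s / sqrt(n) = 0.423 / sqrt(5) = 0.18917135
u_B = half_width / sqrt(3) = 0.575 / sqrt(3) = 0.3319764
uc = sqrt(u_A^2 + u_B^2) = sqrt(0.18917135^2 + 0.3319764^2) = 0.38209178
U = k * uc = 3 * 0.38209178
U = 1.1463

1.1463


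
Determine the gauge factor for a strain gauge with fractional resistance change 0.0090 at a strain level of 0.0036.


GF = (dR/R) / epsilon
= 0.0090 / 0.0036
= 2.5000

2.5000


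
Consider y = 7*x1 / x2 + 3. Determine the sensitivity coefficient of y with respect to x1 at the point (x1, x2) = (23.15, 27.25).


y = 7*x1 / x2 + 3
dy/dx1 = 7/x2
Evaluate at x2 = 27.25: c1 = 7 / 27.25
c1 = 0.2569

0.2569


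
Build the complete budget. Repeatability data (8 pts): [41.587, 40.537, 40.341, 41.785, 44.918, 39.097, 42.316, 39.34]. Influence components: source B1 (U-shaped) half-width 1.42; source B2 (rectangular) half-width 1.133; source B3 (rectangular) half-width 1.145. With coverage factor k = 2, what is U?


mean = (41.587 + 40.537 + 40.341 + 41.785 + 44.918 + 39.097 + 42.316 + 39.34) / 8 = 41.240125
s = sqrt(sum((x - mean)^2)/(n-1)) = 1.8749382
u_A = s / sqrt(n) = 1.8749382 / sqrt(8) = 0.66289076
u_B1 = 1.42 / sqrt(2) = 1.0040916
u_B2 = 1.133 / sqrt(3) = 0.65413785
u_B3 = 1.145 / sqrt(3) = 0.66106606
uc = sqrt(0.66289076^2 + 1.0040916^2 + 0.65413785^2 + 0.66106606^2) = 1.5207001
U = k * uc = 2 * 1.5207001
U = 3.0414

3.0414


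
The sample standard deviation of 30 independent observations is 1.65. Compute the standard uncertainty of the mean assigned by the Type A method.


u_A = s / sqrt(n)
u_A = 1.65 / sqrt(30)
u_A = 1.65 / 5.4772256
u_A = 0.3012

0.3012


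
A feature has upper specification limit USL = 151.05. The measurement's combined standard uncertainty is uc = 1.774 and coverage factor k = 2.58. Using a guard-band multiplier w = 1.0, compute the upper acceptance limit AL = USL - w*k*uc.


U = k * uc = 2.58 * 1.774 = 4.57692
guard band g = w * U = 1.0 * 4.57692 = 4.57692
AL = USL - g = 151.05 - 4.57692
AL = 146.4731

146.4731


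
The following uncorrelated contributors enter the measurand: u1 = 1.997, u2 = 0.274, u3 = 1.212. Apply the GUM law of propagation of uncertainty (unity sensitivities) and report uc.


uc = sqrt(1.997^2 + 0.274^2 + 1.212^2)
uc = sqrt(5.532029)
uc = 2.3520

2.3520


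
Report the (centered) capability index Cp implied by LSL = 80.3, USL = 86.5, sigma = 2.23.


Cp = (USL - LSL) / (6 * sigma)
= (86.5 - 80.3) / (6 * 2.23)
= 6.2000 / 13.3800
= 0.4634

0.4634


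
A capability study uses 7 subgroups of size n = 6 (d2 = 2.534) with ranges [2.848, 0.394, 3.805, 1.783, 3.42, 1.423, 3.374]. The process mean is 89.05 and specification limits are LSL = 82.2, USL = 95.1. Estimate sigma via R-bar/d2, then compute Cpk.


R_bar = (2.848 + 0.394 + 3.805 + 1.783 + 3.42 + 1.423 + 3.374) / 7 = 2.4352857
sigma = R_bar / d2 = 2.4352857 / 2.534 = 0.96104408
Cp = (USL - LSL)/(6*sigma) = (95.1 - 82.2)/(6*0.96104408) = 2.2372
Cpu = (95.1 - 89.05)/(3*0.96104408) = 2.0984
Cpl = (89.05 - 82.2)/(3*0.96104408) = 2.3759
Cpk = min(Cpu, Cpl) = 2.0984

2.0984


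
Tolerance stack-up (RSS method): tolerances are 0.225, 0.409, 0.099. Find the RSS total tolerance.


RSS = sqrt(0.225^2 + 0.409^2 + 0.099^2)
= sqrt(0.227707)
= 0.4772

0.4772


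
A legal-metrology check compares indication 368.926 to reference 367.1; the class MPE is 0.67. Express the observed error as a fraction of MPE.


e = indication - reference = 368.926 - 367.1 = 1.8260
|e| = 1.8260
ratio = |e| / MPE = 1.8260 / 0.67
ratio = 2.7254

2.7254


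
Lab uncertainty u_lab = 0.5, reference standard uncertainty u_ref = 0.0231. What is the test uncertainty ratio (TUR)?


TUR = u_lab / u_ref
= 0.5 / 0.0231
= 21.6450

21.6450


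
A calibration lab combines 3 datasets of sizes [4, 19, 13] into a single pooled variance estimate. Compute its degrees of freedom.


nu = sum_i (n_i - 1)
nu = ((4 - 1) + (19 - 1) + (13 - 1))
nu = 3 + 18 + 12
nu = 33

33


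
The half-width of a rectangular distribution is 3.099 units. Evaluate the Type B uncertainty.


u_B = half_width / sqrt(3)
u_B = 3.099 / 1.7320508
u_B = 1.7892

1.7892


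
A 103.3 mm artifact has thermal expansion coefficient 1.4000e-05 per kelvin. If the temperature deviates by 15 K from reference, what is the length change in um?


dL = L * alpha * dT
= 103.3 * 1.4000e-05 * 15
= 0.0216930 mm
dL_um = 0.0216930 * 1000 = 21.6930 um

21.6930


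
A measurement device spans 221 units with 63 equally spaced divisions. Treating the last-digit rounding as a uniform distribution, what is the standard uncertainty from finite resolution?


resolution = range / divisions
resolution = 221 / 63 = 3.5079365
u_res = resolution / (2*sqrt(3))
u_res = 3.5079365 / 3.4641016
u_res = 1.0127

1.0127


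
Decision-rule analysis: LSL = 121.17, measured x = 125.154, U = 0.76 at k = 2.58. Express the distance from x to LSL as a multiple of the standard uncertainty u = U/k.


u = U / k = 0.76 / 2.58 = 0.29457364
margin = |LSL - x| = |121.17 - 125.154| = 3.984
z = margin / u = 3.984 / 0.29457364
z = 13.5246

13.5246


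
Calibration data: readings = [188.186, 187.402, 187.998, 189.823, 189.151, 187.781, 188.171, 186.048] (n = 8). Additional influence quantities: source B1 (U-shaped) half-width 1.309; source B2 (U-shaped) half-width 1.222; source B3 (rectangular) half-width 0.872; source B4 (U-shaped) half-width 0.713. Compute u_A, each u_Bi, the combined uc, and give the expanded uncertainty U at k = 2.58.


mean = (188.186 + 187.402 + 187.998 + 189.823 + 189.151 + 187.781 + 188.171 + 186.048) / 8 = 188.07
s = sqrt(sum((x - mean)^2)/(n-1)) = 1.1268566
u_A = s / sqrt(n) = 1.1268566 / sqrt(8) = 0.39840397
u_B1 = 1.309 / sqrt(2) = 0.92560278
u_B2 = 1.222 / sqrt(2) = 0.86408449
u_B3 = 0.872 / sqrt(3) = 0.50344943
u_B4 = 0.713 / sqrt(2) = 0.50416713
uc = sqrt(0.39840397^2 + 0.92560278^2 + 0.86408449^2 + 0.50344943^2 + 0.50416713^2) = 1.5065703
U = k * uc = 2.58 * 1.5065703
U = 3.8870

3.8870


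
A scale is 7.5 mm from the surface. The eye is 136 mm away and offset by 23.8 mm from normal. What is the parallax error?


error = h * offset / d
= 7.5 * 23.8 / 136
= 1.3125

1.3125


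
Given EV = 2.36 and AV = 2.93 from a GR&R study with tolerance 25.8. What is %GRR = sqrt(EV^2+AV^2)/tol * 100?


GRR = sqrt(EV^2 + AV^2) = sqrt(2.36^2 + 2.93^2) = 3.7622467
%GRR = GRR / tol * 100 = 3.7622467 / 25.8 * 100
%GRR = 14.5824

14.5824


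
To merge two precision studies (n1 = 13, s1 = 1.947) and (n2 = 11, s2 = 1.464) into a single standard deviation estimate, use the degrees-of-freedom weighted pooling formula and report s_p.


s_p = sqrt(((n1-1)*s1^2 + (n2-1)*s2^2) / (n1+n2-2))
numerator = (13-1)*1.947^2 + (11-1)*1.464^2 = 45.489708 + 21.43296 = 66.922668
denominator = 13 + 11 - 2 = 22
s_p^2 = 66.922668 / 22 = 3.0419395
s_p = sqrt(3.0419395) = 1.7441

1.7441


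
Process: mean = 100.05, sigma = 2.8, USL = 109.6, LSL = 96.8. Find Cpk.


Cpu = (USL - mean) / (3*sigma) = (109.6 - 100.05) / (3*2.8) = 1.1369
Cpl = (mean - LSL) / (3*sigma) = (100.05 - 96.8) / (3*2.8) = 0.3869
Cpk = min(Cpu, Cpl) = 0.3869

0.3869


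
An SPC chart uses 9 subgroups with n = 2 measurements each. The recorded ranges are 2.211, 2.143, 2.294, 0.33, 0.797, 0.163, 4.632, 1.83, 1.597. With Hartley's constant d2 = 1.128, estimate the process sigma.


R_bar = (2.211 + 2.143 + 2.294 + 0.33 + 0.797 + 0.163 + 4.632 + 1.83 + 1.597) / 9
R_bar = 15.997 / 9 = 1.7774444
sigma_hat = R_bar / d2 = 1.7774444 / 1.128 = 1.5757

1.5757


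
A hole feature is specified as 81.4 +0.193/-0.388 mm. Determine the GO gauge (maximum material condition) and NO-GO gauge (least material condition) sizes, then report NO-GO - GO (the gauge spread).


GO = nominal - lower_tol (smallest hole = maximum material condition)
GO = 81.4 - 0.388 = 81.012
NO-GO = nominal + upper_tol (largest hole = least material condition)
NO-GO = 81.4 + 0.193 = 81.593
spread = NO-GO - GO = 81.593 - 81.012 = 0.5810

0.5810


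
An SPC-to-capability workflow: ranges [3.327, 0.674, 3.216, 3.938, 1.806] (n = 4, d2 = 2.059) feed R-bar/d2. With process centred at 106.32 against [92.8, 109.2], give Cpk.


R_bar = (3.327 + 0.674 + 3.216 + 3.938 + 1.806) / 5 = 2.5922
sigma = R_bar / d2 = 2.5922 / 2.059 = 1.2589607
Cp = (USL - LSL)/(6*sigma) = (109.2 - 92.8)/(6*1.2589607) = 2.1711
Cpu = (109.2 - 106.32)/(3*1.2589607) = 0.7625
Cpl = (106.32 - 92.8)/(3*1.2589607) = 3.5797
Cpk = min(Cpu, Cpl) = 0.7625

0.7625


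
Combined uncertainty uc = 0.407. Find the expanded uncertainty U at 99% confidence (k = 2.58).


U = k * uc
U = 2.58 * 0.407
U = 1.0501

1.0501


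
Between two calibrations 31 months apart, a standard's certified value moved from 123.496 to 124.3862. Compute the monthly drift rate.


rate = (v2 - v1) / months
= (124.3862 - 123.496) / 31
= 0.8902 / 31
= 0.0287

0.0287


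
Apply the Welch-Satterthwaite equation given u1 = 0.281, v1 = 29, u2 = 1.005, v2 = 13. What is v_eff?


uc = sqrt(u1^2 + u2^2) = sqrt(0.281^2 + 1.005^2) = 1.0435449
v_eff = uc^4 / (u1^4/v1 + u2^4/v2)
= 1.0435449^4 / (0.281^4/29 + 1.005^4/13)
= 1.1858904 / 0.07868811
v_eff = 15.0708

15.0708


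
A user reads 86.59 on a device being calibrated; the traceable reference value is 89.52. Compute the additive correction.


Correction = standard - reading
= 89.52 - 86.59
= 2.9300

2.9300


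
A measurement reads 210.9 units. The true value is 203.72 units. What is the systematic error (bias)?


Systematic error = measured - true
= 210.9 - 203.72
= 7.1800

7.1800


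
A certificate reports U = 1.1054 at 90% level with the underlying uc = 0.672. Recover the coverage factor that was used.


k = U / uc
k = 1.1054 / 0.672
k = 1.645

1.645


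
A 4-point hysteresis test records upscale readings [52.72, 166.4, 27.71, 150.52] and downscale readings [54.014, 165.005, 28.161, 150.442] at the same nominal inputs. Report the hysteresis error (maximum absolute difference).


|52.72 - 54.014| = 1.2940
|166.4 - 165.005| = 1.3950
|27.71 - 28.161| = 0.4510
|150.52 - 150.442| = 0.0780
hysteresis = max(diffs) = 1.3950

1.3950


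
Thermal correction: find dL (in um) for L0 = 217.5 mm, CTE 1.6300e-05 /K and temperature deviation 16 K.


dL = L * alpha * dT
= 217.5 * 1.6300e-05 * 16
= 0.0567240 mm
dL_um = 0.0567240 * 1000 = 56.7240 um

56.7240


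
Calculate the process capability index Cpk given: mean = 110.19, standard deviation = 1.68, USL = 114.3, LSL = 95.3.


Cpu = (USL - mean) / (3*sigma) = (114.3 - 110.19) / (3*1.68) = 0.8155
Cpl = (mean - LSL) / (3*sigma) = (110.19 - 95.3) / (3*1.68) = 2.9544
Cpk = min(Cpu, Cpl) = 0.8155

0.8155


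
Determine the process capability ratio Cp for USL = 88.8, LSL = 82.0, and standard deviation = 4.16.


Cp = (USL - LSL) / (6 * sigma)
= (88.8 - 82.0) / (6 * 4.16)
= 6.8000 / 24.9600
= 0.2724

0.2724


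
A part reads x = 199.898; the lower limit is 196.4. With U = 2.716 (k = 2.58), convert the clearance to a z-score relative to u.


u = U / k = 2.716 / 2.58 = 1.0527132
margin = |LSL - x| = |196.4 - 199.898| = 3.498
z = margin / u = 3.498 / 1.0527132
z = 3.3228

3.3228


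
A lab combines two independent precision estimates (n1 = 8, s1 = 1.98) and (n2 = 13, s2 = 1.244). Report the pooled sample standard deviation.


s_p = sqrt(((n1-1)*s1^2 + (n2-1)*s2^2) / (n1+n2-2))
numerator = (8-1)*1.98^2 + (13-1)*1.244^2 = 27.4428 + 18.570432 = 46.013232
denominator = 8 + 13 - 2 = 19
s_p^2 = 46.013232 / 19 = 2.4217491
s_p = sqrt(2.4217491) = 1.5562

1.5562


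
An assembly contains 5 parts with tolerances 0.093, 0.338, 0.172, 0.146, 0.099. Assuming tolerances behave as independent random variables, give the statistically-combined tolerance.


RSS = sqrt(0.093^2 + 0.338^2 + 0.172^2 + 0.146^2 + 0.099^2)
= sqrt(0.183594)
= 0.4285

0.4285


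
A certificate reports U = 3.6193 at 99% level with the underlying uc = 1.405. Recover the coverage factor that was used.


k = U / uc
k = 3.6193 / 1.405
k = 2.576

2.576


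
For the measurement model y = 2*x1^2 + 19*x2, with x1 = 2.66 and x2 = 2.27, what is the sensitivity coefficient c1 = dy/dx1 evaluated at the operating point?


y = 2*x1^2 + 19*x2
dy/dx1 = 2*2*x1
Evaluate at x1 = 2.66: c1 = 4 * 2.66
c1 = 10.6400

10.6400


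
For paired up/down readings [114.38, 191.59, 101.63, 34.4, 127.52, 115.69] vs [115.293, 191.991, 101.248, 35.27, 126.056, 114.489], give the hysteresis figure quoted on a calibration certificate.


|114.38 - 115.293| = 0.9130
|191.59 - 191.991| = 0.4010
|101.63 - 101.248| = 0.3820
|34.4 - 35.27| = 0.8700
|127.52 - 126.056| = 1.4640
|115.69 - 114.489| = 1.2010
hysteresis = max(diffs) = 1.4640

1.4640


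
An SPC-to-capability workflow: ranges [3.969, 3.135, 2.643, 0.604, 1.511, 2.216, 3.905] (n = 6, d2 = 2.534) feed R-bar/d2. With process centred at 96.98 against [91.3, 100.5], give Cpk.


R_bar = (3.969 + 3.135 + 2.643 + 0.604 + 1.511 + 2.216 + 3.905) / 7 = 2.569
sigma = R_bar / d2 = 2.569 / 2.534 = 1.0138122
Cp = (USL - LSL)/(6*sigma) = (100.5 - 91.3)/(6*1.0138122) = 1.5124
Cpu = (100.5 - 96.98)/(3*1.0138122) = 1.1573
Cpl = (96.98 - 91.3)/(3*1.0138122) = 1.8675
Cpk = min(Cpu, Cpl) = 1.1573

1.1573


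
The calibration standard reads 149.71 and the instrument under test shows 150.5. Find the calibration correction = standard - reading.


Correction = standard - reading
= 149.71 - 150.5
= -0.7900

-0.7900


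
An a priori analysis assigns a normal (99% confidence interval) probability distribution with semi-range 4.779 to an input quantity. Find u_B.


u_B = half_width / 2.576
u_B = 4.779 / 2.576
u_B = 1.8552

1.8552


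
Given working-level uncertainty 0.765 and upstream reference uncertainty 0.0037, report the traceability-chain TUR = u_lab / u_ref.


TUR = u_lab / u_ref
= 0.765 / 0.0037
= 206.7568

206.7568


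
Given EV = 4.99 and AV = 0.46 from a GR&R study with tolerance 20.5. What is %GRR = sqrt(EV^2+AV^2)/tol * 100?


GRR = sqrt(EV^2 + AV^2) = sqrt(4.99^2 + 0.46^2) = 5.0111576
%GRR = GRR / tol * 100 = 5.0111576 / 20.5 * 100
%GRR = 24.4447

24.4447


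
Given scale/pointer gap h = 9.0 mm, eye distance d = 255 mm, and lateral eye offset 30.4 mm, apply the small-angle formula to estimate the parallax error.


error = h * offset / d
= 9.0 * 30.4 / 255
= 1.0729

1.0729


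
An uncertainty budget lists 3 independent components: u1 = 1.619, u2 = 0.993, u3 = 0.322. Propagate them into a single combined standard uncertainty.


uc = sqrt(1.619^2 + 0.993^2 + 0.322^2)
uc = sqrt(3.710894)
uc = 1.9264

1.9264


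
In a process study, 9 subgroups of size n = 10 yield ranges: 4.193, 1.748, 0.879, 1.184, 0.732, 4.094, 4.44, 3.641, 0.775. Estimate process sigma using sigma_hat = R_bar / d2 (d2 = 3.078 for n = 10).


R_bar = (4.193 + 1.748 + 0.879 + 1.184 + 0.732 + 4.094 + 4.44 + 3.641 + 0.775) / 9
R_bar = 21.686 / 9 = 2.4095556
sigma_hat = R_bar / d2 = 2.4095556 / 3.078 = 0.7828

0.7828


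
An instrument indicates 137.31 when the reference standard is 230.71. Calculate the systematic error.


Systematic error = measured - true
= 137.31 - 230.71
= -93.4000

-93.4000


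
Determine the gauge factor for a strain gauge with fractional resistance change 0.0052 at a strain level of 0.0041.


GF = (dR/R) / epsilon
= 0.0052 / 0.0041
= 1.2683

1.2683


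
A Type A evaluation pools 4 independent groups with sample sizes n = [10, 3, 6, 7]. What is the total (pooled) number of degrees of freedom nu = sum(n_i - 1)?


nu = sum_i (n_i - 1)
nu = ((10 - 1) + (3 - 1) + (6 - 1) + (7 - 1))
nu = 9 + 2 + 5 + 6
nu = 22

22


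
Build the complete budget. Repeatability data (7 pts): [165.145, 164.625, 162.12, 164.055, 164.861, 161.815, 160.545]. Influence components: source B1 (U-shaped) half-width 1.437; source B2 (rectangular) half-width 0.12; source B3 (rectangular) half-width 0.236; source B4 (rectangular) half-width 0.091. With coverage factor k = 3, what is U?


mean = (165.145 + 164.625 + 162.12 + 164.055 + 164.861 + 161.815 + 160.545) / 7 = 163.3094286
s = sqrt(sum((x - mean)^2)/(n-1)) = 1.7959874
u_A = s / sqrt(n) = 1.7959874 / sqrt(7) = 0.67881943
u_B1 = 1.437 / sqrt(2) = 1.0161124
u_B2 = 0.12 / sqrt(3) = 0.069282032
u_B3 = 0.236 / sqrt(3) = 0.13625466
u_B4 = 0.091 / sqrt(3) = 0.052538874
uc = sqrt(0.67881943^2 + 1.0161124^2 + 0.069282032^2 + 0.13625466^2 + 0.052538874^2) = 1.2326418
U = k * uc = 3 * 1.2326418
U = 3.6979

3.6979


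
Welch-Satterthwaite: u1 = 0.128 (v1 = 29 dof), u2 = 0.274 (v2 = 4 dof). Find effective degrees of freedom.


uc = sqrt(u1^2 + u2^2) = sqrt(0.128^2 + 0.274^2) = 0.30242354
v_eff = uc^4 / (u1^4/v1 + u2^4/v2)
= 0.30242354^4 / (0.128^4/29 + 0.274^4/4)
= 0.0083649312 / 0.0014183578
v_eff = 5.8976

5.8976


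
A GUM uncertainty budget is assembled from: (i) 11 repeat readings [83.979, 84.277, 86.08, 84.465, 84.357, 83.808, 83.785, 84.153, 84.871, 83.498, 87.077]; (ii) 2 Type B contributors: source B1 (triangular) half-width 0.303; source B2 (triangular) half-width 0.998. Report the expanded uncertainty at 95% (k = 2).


mean = (83.979 + 84.277 + 86.08 + 84.465 + 84.357 + 83.808 + 83.785 + 84.153 + 84.871 + 83.498 + 87.077) / 11 = 84.57727273
s = sqrt(sum((x - mean)^2)/(n-1)) = 1.0801219
u_A = s / sqrt(n) = 1.0801219 / sqrt(11) = 0.32566901
u_B1 = 0.303 / sqrt(6) = 0.12369923
u_B2 = 0.998 / sqrt(6) = 0.40743179
uc = sqrt(0.32566901^2 + 0.12369923^2 + 0.40743179^2) = 0.536062
U = k * uc = 2 * 0.536062
U = 1.0721

1.0721


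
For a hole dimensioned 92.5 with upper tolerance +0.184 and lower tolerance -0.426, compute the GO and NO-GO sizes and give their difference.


GO = nominal - lower_tol (smallest hole = maximum material condition)
GO = 92.5 - 0.426 = 92.074
NO-GO = nominal + upper_tol (largest hole = least material condition)
NO-GO = 92.5 + 0.184 = 92.684
spread = NO-GO - GO = 92.684 - 92.074 = 0.6100

0.6100


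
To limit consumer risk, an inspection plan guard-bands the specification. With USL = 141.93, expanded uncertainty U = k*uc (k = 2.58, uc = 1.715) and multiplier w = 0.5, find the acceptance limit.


U = k * uc = 2.58 * 1.715 = 4.4247
guard band g = w * U = 0.5 * 4.4247 = 2.21235
AL = USL - g = 141.93 - 2.21235
AL = 139.7177

139.7177


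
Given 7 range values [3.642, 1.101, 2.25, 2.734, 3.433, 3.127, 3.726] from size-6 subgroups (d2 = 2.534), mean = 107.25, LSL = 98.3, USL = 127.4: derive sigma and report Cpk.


R_bar = (3.642 + 1.101 + 2.25 + 2.734 + 3.433 + 3.127 + 3.726) / 7 = 2.859
sigma = R_bar / d2 = 2.859 / 2.534 = 1.1282557
Cp = (USL - LSL)/(6*sigma) = (127.4 - 98.3)/(6*1.1282557) = 4.2987
Cpu = (127.4 - 107.25)/(3*1.1282557) = 5.9531
Cpl = (107.25 - 98.3)/(3*1.1282557) = 2.6442
Cpk = min(Cpu, Cpl) = 2.6442

2.6442


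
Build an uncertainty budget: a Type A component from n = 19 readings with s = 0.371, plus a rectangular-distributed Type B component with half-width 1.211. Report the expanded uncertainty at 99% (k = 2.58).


u_A = s / sqrt(n) = 0.371 / sqrt(19) = 0.085113237
u_B = half_width / sqrt(3) = 1.211 / sqrt(3) = 0.69917118
uc = sqrt(u_A^2 + u_B^2) = sqrt(0.085113237^2 + 0.69917118^2) = 0.70433274
U = k * uc = 2.58 * 0.70433274
U = 1.8172

1.8172


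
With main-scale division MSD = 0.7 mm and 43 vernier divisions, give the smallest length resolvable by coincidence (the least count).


LC = MSD / n_div
= 0.7 / 43
= 0.0163

0.0163


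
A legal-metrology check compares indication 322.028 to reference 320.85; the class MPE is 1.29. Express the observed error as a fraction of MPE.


e = indication - reference = 322.028 - 320.85 = 1.1780
|e| = 1.1780
ratio = |e| / MPE = 1.1780 / 1.29
ratio = 0.9132

0.9132


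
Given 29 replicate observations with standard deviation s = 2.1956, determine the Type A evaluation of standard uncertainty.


u_A = s / sqrt(n)
u_A = 2.1956 / sqrt(29)
u_A = 2.1956 / 5.3851648
u_A = 0.4077

0.4077


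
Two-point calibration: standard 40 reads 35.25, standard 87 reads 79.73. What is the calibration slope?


slope = (y2 - y1) / (x2 - x1)
= (79.73 - 35.25) / (87 - 40)
= 44.4800 / 47
= 0.9464

0.9464


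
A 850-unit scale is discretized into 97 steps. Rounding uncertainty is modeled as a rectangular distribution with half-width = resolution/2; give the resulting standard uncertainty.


resolution = range / divisions
resolution = 850 / 97 = 8.7628866
u_res = resolution / (2*sqrt(3))
u_res = 8.7628866 / 3.4641016
u_res = 2.5296

2.5296


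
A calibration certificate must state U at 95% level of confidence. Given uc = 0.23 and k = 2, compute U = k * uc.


U = k * uc
U = 2 * 0.23
U = 0.4600

0.4600


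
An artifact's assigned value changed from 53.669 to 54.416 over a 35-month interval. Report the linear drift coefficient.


rate = (v2 - v1) / months
= (54.416 - 53.669) / 35
= 0.7470 / 35
= 0.0213

0.0213


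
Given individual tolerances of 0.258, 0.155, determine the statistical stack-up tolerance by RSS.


RSS = sqrt(0.258^2 + 0.155^2)
= sqrt(0.090589)
= 0.3010

0.3010


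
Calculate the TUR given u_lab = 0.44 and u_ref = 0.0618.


TUR = u_lab / u_ref
= 0.44 / 0.0618
= 7.1197

7.1197


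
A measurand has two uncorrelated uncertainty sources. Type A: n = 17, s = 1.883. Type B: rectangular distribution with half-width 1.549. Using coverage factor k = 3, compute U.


u_A = s / sqrt(n) = 1.883 / sqrt(17) = 0.45669458
u_B = half_width / sqrt(3) = 1.549 / sqrt(3) = 0.89431557
uc = sqrt(u_A^2 + u_B^2) = sqrt(0.45669458^2 + 0.89431557^2) = 1.0041764
U = k * uc = 3 * 1.0041764
U = 3.0125

3.0125


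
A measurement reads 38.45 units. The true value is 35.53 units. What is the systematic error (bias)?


Systematic error = measured - true
= 38.45 - 35.53
= 2.9200

2.9200


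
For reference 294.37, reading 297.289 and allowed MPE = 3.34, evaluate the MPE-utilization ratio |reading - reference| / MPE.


e = indication - reference = 297.289 - 294.37 = 2.9190
|e| = 2.9190
ratio = |e| / MPE = 2.9190 / 3.34
ratio = 0.8740

0.8740


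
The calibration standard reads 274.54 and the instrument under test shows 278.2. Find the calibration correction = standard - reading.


Correction = standard - reading
= 274.54 - 278.2
= -3.6600

-3.6600


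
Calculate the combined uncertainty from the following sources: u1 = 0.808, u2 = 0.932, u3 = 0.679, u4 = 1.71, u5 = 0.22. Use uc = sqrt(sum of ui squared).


uc = sqrt(0.808^2 + 0.932^2 + 0.679^2 + 1.71^2 + 0.22^2)
uc = sqrt(4.955029)
uc = 2.2260

2.2260


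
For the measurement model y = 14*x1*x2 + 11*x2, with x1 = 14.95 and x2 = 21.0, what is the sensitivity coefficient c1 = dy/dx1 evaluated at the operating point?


y = 14*x1*x2 + 11*x2
dy/dx1 = 14*x2
Evaluate at x2 = 21.0: c1 = 14 * 21.0
c1 = 294.0000

294.0000


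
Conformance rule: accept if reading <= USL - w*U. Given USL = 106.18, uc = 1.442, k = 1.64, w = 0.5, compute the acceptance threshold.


U = k * uc = 1.64 * 1.442 = 2.36488
guard band g = w * U = 0.5 * 2.36488 = 1.18244
AL = USL - g = 106.18 - 1.18244
AL = 104.9976

104.9976


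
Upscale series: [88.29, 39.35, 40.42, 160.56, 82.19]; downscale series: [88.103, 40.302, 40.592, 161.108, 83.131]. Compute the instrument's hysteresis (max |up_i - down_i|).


|88.29 - 88.103| = 0.1870
|39.35 - 40.302| = 0.9520
|40.42 - 40.592| = 0.1720
|160.56 - 161.108| = 0.5480
|82.19 - 83.131| = 0.9410
hysteresis = max(diffs) = 0.9520

0.9520


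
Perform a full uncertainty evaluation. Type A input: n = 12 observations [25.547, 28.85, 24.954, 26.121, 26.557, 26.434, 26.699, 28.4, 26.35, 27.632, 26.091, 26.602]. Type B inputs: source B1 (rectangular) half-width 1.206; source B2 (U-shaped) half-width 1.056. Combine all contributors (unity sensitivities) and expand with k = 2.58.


mean = (25.547 + 28.85 + 24.954 + 26.121 + 26.557 + 26.434 + 26.699 + 28.4 + 26.35 + 27.632 + 26.091 + 26.602) / 12 = 26.68641667
s = sqrt(sum((x - mean)^2)/(n-1)) = 1.1154399
u_A = s / sqrt(n) = 1.1154399 / sqrt(12) = 0.32199976
u_B1 = 1.206 / sqrt(3) = 0.69628442
u_B2 = 1.056 / sqrt(2) = 0.74670476
uc = sqrt(0.32199976^2 + 0.69628442^2 + 0.74670476^2) = 1.0705437
U = k * uc = 2.58 * 1.0705437
U = 2.7620

2.7620


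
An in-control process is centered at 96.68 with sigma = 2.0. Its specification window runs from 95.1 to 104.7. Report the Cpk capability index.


Cpu = (USL - mean) / (3*sigma) = (104.7 - 96.68) / (3*2.0) = 1.3367
Cpl = (mean - LSL) / (3*sigma) = (96.68 - 95.1) / (3*2.0) = 0.2633
Cpk = min(Cpu, Cpl) = 0.2633

0.2633


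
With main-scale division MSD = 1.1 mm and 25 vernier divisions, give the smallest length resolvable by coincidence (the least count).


LC = MSD / n_div
= 1.1 / 25
= 0.0440

0.0440


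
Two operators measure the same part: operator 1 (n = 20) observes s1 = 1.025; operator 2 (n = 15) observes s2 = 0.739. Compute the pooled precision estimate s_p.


s_p = sqrt(((n1-1)*s1^2 + (n2-1)*s2^2) / (n1+n2-2))
numerator = (20-1)*1.025^2 + (15-1)*0.739^2 = 19.961875 + 7.645694 = 27.607569
denominator = 20 + 15 - 2 = 33
s_p^2 = 27.607569 / 33 = 0.836593
s_p = sqrt(0.836593) = 0.9147

0.9147


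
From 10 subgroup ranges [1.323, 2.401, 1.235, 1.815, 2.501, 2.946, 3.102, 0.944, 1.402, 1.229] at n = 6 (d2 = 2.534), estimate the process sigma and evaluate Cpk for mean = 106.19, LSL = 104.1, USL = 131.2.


R_bar = (1.323 + 2.401 + 1.235 + 1.815 + 2.501 + 2.946 + 3.102 + 0.944 + 1.402 + 1.229) / 10 = 1.8898
sigma = R_bar / d2 = 1.8898 / 2.534 = 0.74577743
Cp = (USL - LSL)/(6*sigma) = (131.2 - 104.1)/(6*0.74577743) = 6.0563
Cpu = (131.2 - 106.19)/(3*0.74577743) = 11.1785
Cpl = (106.19 - 104.1)/(3*0.74577743) = 0.9341
Cpk = min(Cpu, Cpl) = 0.9341

0.9341


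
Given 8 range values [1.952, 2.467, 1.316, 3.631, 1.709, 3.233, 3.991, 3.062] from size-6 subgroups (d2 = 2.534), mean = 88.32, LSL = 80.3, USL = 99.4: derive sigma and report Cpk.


R_bar = (1.952 + 2.467 + 1.316 + 3.631 + 1.709 + 3.233 + 3.991 + 3.062) / 8 = 2.670125
sigma = R_bar / d2 = 2.670125 / 2.534 = 1.0537194
Cp = (USL - LSL)/(6*sigma) = (99.4 - 80.3)/(6*1.0537194) = 3.0210
Cpu = (99.4 - 88.32)/(3*1.0537194) = 3.5050
Cpl = (88.32 - 80.3)/(3*1.0537194) = 2.5370
Cpk = min(Cpu, Cpl) = 2.5370

2.5370


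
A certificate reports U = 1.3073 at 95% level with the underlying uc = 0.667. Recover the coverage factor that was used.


k = U / uc
k = 1.3073 / 0.667
k = 1.96

1.96


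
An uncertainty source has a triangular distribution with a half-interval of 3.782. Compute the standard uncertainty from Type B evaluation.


u_B = half_width / sqrt(6)
u_B = 3.782 / 2.4494897
u_B = 1.5440

1.5440


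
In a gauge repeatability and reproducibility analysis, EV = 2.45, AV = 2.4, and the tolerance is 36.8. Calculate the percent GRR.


GRR = sqrt(EV^2 + AV^2) = sqrt(2.45^2 + 2.4^2) = 3.4296501
%GRR = GRR / tol * 100 = 3.4296501 / 36.8 * 100
%GRR = 9.3197

9.3197


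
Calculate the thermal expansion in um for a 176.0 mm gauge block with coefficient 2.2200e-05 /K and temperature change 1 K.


dL = L * alpha * dT
= 176.0 * 2.2200e-05 * 1
= 0.0039072 mm
dL_um = 0.0039072 * 1000 = 3.9072 um

3.9072


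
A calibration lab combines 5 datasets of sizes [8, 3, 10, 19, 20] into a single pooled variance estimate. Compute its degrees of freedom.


nu = sum_i (n_i - 1)
nu = ((8 - 1) + (3 - 1) + (10 - 1) + (19 - 1) + (20 - 1))
nu = 7 + 2 + 9 + 18 + 19
nu = 55

55


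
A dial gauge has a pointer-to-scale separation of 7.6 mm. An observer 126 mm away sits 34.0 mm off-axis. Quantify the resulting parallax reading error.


error = h * offset / d
= 7.6 * 34.0 / 126
= 2.0508

2.0508


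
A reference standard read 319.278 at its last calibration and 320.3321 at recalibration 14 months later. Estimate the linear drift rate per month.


rate = (v2 - v1) / months
= (320.3321 - 319.278) / 14
= 1.0541 / 14
= 0.0753

0.0753


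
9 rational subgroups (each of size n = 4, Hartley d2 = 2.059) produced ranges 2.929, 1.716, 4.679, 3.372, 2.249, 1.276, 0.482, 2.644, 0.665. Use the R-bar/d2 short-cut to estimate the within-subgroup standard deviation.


R_bar = (2.929 + 1.716 + 4.679 + 3.372 + 2.249 + 1.276 + 0.482 + 2.644 + 0.665) / 9
R_bar = 20.012 / 9 = 2.2235556
sigma_hat = R_bar / d2 = 2.2235556 / 2.059 = 1.0799

1.0799


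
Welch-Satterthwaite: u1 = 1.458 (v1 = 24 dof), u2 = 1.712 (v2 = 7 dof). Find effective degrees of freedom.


uc = sqrt(u1^2 + u2^2) = sqrt(1.458^2 + 1.712^2) = 2.2487125
v_eff = uc^4 / (u1^4/v1 + u2^4/v2)
= 2.2487125^4 / (1.458^4/24 + 1.712^4/7)
= 25.570295 / 1.415491
v_eff = 18.0646

18.0646


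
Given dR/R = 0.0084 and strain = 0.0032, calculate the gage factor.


GF = (dR/R) / epsilon
= 0.0084 / 0.0032
= 2.6250

2.6250


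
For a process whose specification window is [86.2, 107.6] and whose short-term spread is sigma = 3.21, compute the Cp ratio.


Cp = (USL - LSL) / (6 * sigma)
= (107.6 - 86.2) / (6 * 3.21)
= 21.4000 / 19.2600
= 1.1111

1.1111
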